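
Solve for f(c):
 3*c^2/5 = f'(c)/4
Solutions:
 f(c) = C1 + 4*c^3/5


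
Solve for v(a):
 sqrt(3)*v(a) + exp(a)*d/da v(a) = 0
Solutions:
 v(a) = C1*exp(sqrt(3)*exp(-a))


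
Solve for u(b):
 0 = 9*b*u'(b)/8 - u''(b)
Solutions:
 u(b) = C1 + C2*erfi(3*b/4)


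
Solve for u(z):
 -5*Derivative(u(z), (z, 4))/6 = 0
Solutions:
 u(z) = C1 + C2*z + C3*z^2 + C4*z^3


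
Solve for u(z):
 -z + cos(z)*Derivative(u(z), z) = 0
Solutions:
 u(z) = C1 + Integral(z/cos(z), z)


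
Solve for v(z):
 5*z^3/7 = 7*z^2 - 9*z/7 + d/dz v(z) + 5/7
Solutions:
 v(z) = C1 + 5*z^4/28 - 7*z^3/3 + 9*z^2/14 - 5*z/7


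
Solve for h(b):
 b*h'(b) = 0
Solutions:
 h(b) = C1


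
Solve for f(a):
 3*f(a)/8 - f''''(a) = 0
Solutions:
 f(a) = C1*exp(-6^(1/4)*a/2) + C2*exp(6^(1/4)*a/2) + C3*sin(6^(1/4)*a/2) + C4*cos(6^(1/4)*a/2)


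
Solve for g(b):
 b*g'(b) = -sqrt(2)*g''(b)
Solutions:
 g(b) = C1 + C2*erf(2^(1/4)*b/2)


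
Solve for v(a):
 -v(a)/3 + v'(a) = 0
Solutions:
 v(a) = C1*exp(a/3)


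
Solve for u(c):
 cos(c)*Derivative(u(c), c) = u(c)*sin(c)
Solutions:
 u(c) = C1/cos(c)


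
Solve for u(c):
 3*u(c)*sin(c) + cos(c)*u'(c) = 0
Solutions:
 u(c) = C1*cos(c)^3


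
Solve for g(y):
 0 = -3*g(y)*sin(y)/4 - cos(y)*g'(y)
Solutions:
 g(y) = C1*cos(y)^(3/4)


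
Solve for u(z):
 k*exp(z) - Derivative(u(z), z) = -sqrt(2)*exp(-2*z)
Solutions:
 u(z) = C1 + k*exp(z) - sqrt(2)*exp(-2*z)/2


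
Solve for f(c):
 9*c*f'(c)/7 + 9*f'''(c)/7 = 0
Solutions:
 f(c) = C1 + Integral(C2*airyai(-c) + C3*airybi(-c), c)


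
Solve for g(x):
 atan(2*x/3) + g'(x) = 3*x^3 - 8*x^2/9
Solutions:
 g(x) = C1 + 3*x^4/4 - 8*x^3/27 - x*atan(2*x/3) + 3*log(4*x^2 + 9)/4


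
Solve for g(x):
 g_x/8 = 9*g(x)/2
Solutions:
 g(x) = C1*exp(36*x)


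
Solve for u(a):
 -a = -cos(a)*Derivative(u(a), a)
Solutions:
 u(a) = C1 + Integral(a/cos(a), a)


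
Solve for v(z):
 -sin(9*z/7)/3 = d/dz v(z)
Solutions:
 v(z) = C1 + 7*cos(9*z/7)/27


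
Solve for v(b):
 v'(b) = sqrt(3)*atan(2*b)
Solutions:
 v(b) = C1 + sqrt(3)*(b*atan(2*b) - log(4*b^2 + 1)/4)


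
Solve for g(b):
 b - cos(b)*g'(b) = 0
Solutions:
 g(b) = C1 + Integral(b/cos(b), b)


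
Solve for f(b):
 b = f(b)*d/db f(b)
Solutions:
 f(b) = -sqrt(C1 + b^2)
 f(b) = sqrt(C1 + b^2)


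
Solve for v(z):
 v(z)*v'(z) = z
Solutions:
 v(z) = -sqrt(C1 + z^2)
 v(z) = sqrt(C1 + z^2)


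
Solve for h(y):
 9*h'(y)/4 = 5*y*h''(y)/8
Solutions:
 h(y) = C1 + C2*y^(23/5)


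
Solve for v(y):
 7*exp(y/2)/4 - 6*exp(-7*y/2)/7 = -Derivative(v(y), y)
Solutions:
 v(y) = C1 - 7*exp(y/2)/2 - 12*exp(-7*y/2)/49


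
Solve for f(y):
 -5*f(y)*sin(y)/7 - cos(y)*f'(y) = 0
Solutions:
 f(y) = C1*cos(y)^(5/7)


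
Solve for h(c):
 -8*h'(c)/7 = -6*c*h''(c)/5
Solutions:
 h(c) = C1 + C2*c^(41/21)


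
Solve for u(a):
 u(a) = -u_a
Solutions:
 u(a) = C1*exp(-a)


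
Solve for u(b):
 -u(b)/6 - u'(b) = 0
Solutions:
 u(b) = C1*exp(-b/6)


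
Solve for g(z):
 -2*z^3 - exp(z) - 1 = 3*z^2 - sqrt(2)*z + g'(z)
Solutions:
 g(z) = C1 - z^4/2 - z^3 + sqrt(2)*z^2/2 - z - exp(z)


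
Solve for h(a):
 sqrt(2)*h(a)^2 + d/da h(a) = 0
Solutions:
 h(a) = 1/(C1 + sqrt(2)*a)


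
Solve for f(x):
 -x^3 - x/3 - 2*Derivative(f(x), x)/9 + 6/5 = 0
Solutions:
 f(x) = C1 - 9*x^4/8 - 3*x^2/4 + 27*x/5


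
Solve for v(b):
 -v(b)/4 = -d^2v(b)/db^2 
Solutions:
 v(b) = C1*exp(-b/2) + C2*exp(b/2)


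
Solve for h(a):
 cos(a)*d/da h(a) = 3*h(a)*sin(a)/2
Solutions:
 h(a) = C1/cos(a)^(3/2)


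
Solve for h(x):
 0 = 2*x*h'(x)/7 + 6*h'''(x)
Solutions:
 h(x) = C1 + Integral(C2*airyai(-21^(2/3)*x/21) + C3*airybi(-21^(2/3)*x/21), x)


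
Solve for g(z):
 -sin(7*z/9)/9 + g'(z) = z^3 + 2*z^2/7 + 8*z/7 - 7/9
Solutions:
 g(z) = C1 + z^4/4 + 2*z^3/21 + 4*z^2/7 - 7*z/9 - cos(7*z/9)/7


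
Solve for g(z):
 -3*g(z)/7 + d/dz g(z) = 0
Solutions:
 g(z) = C1*exp(3*z/7)


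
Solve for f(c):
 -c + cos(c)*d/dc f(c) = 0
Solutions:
 f(c) = C1 + Integral(c/cos(c), c)


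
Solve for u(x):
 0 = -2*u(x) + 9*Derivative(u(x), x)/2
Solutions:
 u(x) = C1*exp(4*x/9)


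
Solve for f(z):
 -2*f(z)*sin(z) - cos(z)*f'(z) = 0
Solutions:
 f(z) = C1*cos(z)^2


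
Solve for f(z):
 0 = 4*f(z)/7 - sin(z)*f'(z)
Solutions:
 f(z) = C1*(cos(z) - 1)^(2/7)/(cos(z) + 1)^(2/7)


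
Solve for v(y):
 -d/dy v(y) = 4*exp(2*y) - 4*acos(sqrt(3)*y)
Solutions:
 v(y) = C1 + 4*y*acos(sqrt(3)*y) - 4*sqrt(3)*sqrt(1 - 3*y^2)/3 - 2*exp(2*y)


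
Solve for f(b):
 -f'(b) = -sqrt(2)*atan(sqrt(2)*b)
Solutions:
 f(b) = C1 + sqrt(2)*(b*atan(sqrt(2)*b) - sqrt(2)*log(2*b^2 + 1)/4)


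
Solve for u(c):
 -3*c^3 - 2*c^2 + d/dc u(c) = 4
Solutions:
 u(c) = C1 + 3*c^4/4 + 2*c^3/3 + 4*c


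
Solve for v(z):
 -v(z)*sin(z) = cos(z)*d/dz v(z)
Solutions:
 v(z) = C1*cos(z)


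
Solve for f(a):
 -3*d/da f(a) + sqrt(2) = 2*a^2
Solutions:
 f(a) = C1 - 2*a^3/9 + sqrt(2)*a/3


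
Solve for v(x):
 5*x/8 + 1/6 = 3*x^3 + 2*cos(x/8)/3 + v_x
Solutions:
 v(x) = C1 - 3*x^4/4 + 5*x^2/16 + x/6 - 16*sin(x/8)/3


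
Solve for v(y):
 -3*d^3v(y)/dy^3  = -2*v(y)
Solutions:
 v(y) = C3*exp(2^(1/3)*3^(2/3)*y/3) + (C1*sin(2^(1/3)*3^(1/6)*y/2) + C2*cos(2^(1/3)*3^(1/6)*y/2))*exp(-2^(1/3)*3^(2/3)*y/6)


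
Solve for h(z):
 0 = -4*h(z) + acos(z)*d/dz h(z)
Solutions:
 h(z) = C1*exp(4*Integral(1/acos(z), z))


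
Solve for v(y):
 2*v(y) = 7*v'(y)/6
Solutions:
 v(y) = C1*exp(12*y/7)


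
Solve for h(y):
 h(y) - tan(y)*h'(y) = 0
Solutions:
 h(y) = C1*sin(y)


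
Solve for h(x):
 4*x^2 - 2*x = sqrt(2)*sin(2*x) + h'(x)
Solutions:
 h(x) = C1 + 4*x^3/3 - x^2 + sqrt(2)*cos(2*x)/2


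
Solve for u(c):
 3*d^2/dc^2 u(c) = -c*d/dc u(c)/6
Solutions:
 u(c) = C1 + C2*erf(c/6)


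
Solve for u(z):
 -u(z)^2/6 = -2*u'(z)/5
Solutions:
 u(z) = -12/(C1 + 5*z)


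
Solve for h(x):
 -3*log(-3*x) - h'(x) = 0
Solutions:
 h(x) = C1 - 3*x*log(-x) + 3*x*(1 - log(3))


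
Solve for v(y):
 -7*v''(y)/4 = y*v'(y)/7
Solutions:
 v(y) = C1 + C2*erf(sqrt(2)*y/7)


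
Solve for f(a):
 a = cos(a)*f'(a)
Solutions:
 f(a) = C1 + Integral(a/cos(a), a)


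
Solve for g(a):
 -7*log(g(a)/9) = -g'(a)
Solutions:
 Integral(1/(-log(_y) + 2*log(3)), (_y, g(a)))/7 = C1 - a


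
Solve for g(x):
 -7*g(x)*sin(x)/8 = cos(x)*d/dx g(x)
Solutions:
 g(x) = C1*cos(x)^(7/8)


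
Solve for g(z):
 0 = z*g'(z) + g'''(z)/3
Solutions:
 g(z) = C1 + Integral(C2*airyai(-3^(1/3)*z) + C3*airybi(-3^(1/3)*z), z)


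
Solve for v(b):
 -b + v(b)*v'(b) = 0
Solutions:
 v(b) = -sqrt(C1 + b^2)
 v(b) = sqrt(C1 + b^2)


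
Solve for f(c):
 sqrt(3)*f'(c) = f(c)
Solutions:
 f(c) = C1*exp(sqrt(3)*c/3)


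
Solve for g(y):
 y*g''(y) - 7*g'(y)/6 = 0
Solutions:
 g(y) = C1 + C2*y^(13/6)


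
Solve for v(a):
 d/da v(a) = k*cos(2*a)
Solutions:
 v(a) = C1 + k*sin(2*a)/2


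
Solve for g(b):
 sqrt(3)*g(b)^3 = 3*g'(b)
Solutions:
 g(b) = -sqrt(6)*sqrt(-1/(C1 + sqrt(3)*b))/2
 g(b) = sqrt(6)*sqrt(-1/(C1 + sqrt(3)*b))/2


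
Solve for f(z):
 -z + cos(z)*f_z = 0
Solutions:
 f(z) = C1 + Integral(z/cos(z), z)


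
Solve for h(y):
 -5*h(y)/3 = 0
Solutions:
 h(y) = 0


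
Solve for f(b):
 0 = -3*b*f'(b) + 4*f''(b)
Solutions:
 f(b) = C1 + C2*erfi(sqrt(6)*b/4)


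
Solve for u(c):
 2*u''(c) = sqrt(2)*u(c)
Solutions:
 u(c) = C1*exp(-2^(3/4)*c/2) + C2*exp(2^(3/4)*c/2)


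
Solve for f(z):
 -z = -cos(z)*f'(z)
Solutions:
 f(z) = C1 + Integral(z/cos(z), z)


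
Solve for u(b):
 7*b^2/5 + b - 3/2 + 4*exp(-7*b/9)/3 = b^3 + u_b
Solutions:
 u(b) = C1 - b^4/4 + 7*b^3/15 + b^2/2 - 3*b/2 - 12*exp(-7*b/9)/7


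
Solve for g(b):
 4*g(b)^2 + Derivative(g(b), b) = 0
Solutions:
 g(b) = 1/(C1 + 4*b)


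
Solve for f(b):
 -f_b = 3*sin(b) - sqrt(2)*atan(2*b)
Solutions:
 f(b) = C1 + sqrt(2)*(b*atan(2*b) - log(4*b^2 + 1)/4) + 3*cos(b)


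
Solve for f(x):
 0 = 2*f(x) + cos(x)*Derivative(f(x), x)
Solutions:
 f(x) = C1*(sin(x) - 1)/(sin(x) + 1)


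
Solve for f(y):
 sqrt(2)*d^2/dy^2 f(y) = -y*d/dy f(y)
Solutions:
 f(y) = C1 + C2*erf(2^(1/4)*y/2)


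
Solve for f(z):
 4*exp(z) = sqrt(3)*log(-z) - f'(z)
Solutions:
 f(z) = C1 + sqrt(3)*z*log(-z) - sqrt(3)*z - 4*exp(z)


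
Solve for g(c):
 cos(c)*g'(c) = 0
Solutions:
 g(c) = C1


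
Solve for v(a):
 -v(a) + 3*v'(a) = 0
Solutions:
 v(a) = C1*exp(a/3)


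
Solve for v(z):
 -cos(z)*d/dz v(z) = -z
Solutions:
 v(z) = C1 + Integral(z/cos(z), z)


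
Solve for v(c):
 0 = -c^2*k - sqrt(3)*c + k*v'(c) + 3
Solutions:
 v(c) = C1 + c^3/3 + sqrt(3)*c^2/(2*k) - 3*c/k


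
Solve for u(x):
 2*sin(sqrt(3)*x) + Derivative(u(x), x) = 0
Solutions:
 u(x) = C1 + 2*sqrt(3)*cos(sqrt(3)*x)/3


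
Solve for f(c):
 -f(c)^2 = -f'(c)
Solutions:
 f(c) = -1/(C1 + c)


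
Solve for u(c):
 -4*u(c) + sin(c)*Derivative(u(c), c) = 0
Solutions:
 u(c) = C1*(cos(c)^2 - 2*cos(c) + 1)/(cos(c)^2 + 2*cos(c) + 1)


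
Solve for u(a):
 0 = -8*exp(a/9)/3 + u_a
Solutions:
 u(a) = C1 + 24*exp(a/9)


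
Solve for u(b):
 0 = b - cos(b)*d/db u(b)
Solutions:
 u(b) = C1 + Integral(b/cos(b), b)


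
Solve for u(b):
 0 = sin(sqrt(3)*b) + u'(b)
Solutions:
 u(b) = C1 + sqrt(3)*cos(sqrt(3)*b)/3


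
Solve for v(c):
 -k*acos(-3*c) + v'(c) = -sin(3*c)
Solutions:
 v(c) = C1 + k*(c*acos(-3*c) + sqrt(1 - 9*c^2)/3) + cos(3*c)/3


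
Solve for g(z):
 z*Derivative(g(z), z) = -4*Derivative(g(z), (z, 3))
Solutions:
 g(z) = C1 + Integral(C2*airyai(-2^(1/3)*z/2) + C3*airybi(-2^(1/3)*z/2), z)


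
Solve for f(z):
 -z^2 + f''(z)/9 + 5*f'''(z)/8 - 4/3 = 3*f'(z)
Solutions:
 f(z) = C1 + C2*exp(2*z*(-2 + sqrt(2434))/45) + C3*exp(-2*z*(2 + sqrt(2434))/45) - z^3/9 - z^2/81 - 5111*z/8748


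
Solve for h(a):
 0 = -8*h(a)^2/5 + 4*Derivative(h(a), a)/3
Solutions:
 h(a) = -5/(C1 + 6*a)


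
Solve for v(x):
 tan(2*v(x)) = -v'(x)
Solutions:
 v(x) = -asin(C1*exp(-2*x))/2 + pi/2
 v(x) = asin(C1*exp(-2*x))/2


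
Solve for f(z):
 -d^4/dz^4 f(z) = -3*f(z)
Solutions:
 f(z) = C1*exp(-3^(1/4)*z) + C2*exp(3^(1/4)*z) + C3*sin(3^(1/4)*z) + C4*cos(3^(1/4)*z)


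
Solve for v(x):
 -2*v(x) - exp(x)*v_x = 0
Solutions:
 v(x) = C1*exp(2*exp(-x))


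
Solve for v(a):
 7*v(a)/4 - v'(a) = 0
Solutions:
 v(a) = C1*exp(7*a/4)


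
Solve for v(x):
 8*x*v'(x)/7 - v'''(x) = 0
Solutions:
 v(x) = C1 + Integral(C2*airyai(2*7^(2/3)*x/7) + C3*airybi(2*7^(2/3)*x/7), x)


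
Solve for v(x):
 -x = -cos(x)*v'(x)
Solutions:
 v(x) = C1 + Integral(x/cos(x), x)


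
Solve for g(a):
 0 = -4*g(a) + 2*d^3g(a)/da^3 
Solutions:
 g(a) = C3*exp(2^(1/3)*a) + (C1*sin(2^(1/3)*sqrt(3)*a/2) + C2*cos(2^(1/3)*sqrt(3)*a/2))*exp(-2^(1/3)*a/2)


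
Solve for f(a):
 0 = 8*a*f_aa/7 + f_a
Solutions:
 f(a) = C1 + C2*a^(1/8)


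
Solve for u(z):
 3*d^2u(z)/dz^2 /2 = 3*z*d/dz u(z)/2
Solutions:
 u(z) = C1 + C2*erfi(sqrt(2)*z/2)


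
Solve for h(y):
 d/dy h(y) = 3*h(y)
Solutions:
 h(y) = C1*exp(3*y)


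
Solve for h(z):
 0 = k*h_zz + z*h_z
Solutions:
 h(z) = C1 + C2*sqrt(k)*erf(sqrt(2)*z*sqrt(1/k)/2)


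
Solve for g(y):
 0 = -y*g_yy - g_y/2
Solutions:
 g(y) = C1 + C2*sqrt(y)


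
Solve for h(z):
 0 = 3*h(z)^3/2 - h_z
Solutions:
 h(z) = -sqrt(-1/(C1 + 3*z))
 h(z) = sqrt(-1/(C1 + 3*z))


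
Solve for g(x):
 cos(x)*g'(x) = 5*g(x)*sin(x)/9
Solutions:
 g(x) = C1/cos(x)^(5/9)


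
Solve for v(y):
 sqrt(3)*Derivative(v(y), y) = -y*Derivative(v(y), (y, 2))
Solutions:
 v(y) = C1 + C2*y^(1 - sqrt(3))


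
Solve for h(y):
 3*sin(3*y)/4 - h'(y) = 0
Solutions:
 h(y) = C1 - cos(3*y)/4


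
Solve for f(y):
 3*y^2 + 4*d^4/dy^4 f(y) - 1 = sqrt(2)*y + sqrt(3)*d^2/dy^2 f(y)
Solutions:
 f(y) = C1 + C2*y + C3*exp(-3^(1/4)*y/2) + C4*exp(3^(1/4)*y/2) + sqrt(3)*y^4/12 - sqrt(6)*y^3/18 + y^2*(4 - sqrt(3)/6)


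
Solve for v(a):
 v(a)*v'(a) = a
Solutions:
 v(a) = -sqrt(C1 + a^2)
 v(a) = sqrt(C1 + a^2)


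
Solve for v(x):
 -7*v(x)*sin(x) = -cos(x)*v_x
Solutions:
 v(x) = C1/cos(x)^7


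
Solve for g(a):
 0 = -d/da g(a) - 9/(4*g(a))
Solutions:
 g(a) = -sqrt(C1 - 18*a)/2
 g(a) = sqrt(C1 - 18*a)/2


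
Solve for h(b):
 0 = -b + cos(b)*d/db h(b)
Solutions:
 h(b) = C1 + Integral(b/cos(b), b)


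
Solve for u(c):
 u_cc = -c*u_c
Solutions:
 u(c) = C1 + C2*erf(sqrt(2)*c/2)


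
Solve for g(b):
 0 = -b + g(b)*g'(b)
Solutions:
 g(b) = -sqrt(C1 + b^2)
 g(b) = sqrt(C1 + b^2)


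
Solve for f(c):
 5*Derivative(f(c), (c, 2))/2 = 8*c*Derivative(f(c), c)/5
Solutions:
 f(c) = C1 + C2*erfi(2*sqrt(2)*c/5)


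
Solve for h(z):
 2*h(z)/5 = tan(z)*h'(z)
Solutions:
 h(z) = C1*sin(z)^(2/5)


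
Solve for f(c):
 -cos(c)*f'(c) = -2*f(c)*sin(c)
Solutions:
 f(c) = C1/cos(c)^2


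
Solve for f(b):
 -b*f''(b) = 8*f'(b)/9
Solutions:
 f(b) = C1 + C2*b^(1/9)


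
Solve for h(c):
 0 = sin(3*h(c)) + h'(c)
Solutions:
 h(c) = -acos((-C1 - exp(6*c))/(C1 - exp(6*c)))/3 + 2*pi/3
 h(c) = acos((-C1 - exp(6*c))/(C1 - exp(6*c)))/3


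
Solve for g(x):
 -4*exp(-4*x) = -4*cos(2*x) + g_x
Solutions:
 g(x) = C1 + 2*sin(2*x) + exp(-4*x)


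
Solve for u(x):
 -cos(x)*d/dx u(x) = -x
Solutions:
 u(x) = C1 + Integral(x/cos(x), x)


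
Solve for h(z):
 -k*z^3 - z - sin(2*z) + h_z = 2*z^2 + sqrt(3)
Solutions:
 h(z) = C1 + k*z^4/4 + 2*z^3/3 + z^2/2 + sqrt(3)*z - cos(2*z)/2


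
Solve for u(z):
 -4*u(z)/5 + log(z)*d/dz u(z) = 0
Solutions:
 u(z) = C1*exp(4*li(z)/5)


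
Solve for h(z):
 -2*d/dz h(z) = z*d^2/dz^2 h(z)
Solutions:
 h(z) = C1 + C2/z


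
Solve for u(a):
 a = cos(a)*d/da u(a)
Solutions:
 u(a) = C1 + Integral(a/cos(a), a)


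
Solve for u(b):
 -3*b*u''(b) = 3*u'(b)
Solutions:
 u(b) = C1 + C2*log(b)


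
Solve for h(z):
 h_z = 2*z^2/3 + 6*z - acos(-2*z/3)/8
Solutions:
 h(z) = C1 + 2*z^3/9 + 3*z^2 - z*acos(-2*z/3)/8 - sqrt(9 - 4*z^2)/16


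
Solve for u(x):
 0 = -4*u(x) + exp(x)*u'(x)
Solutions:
 u(x) = C1*exp(-4*exp(-x))


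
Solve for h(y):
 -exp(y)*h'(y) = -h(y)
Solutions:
 h(y) = C1*exp(-exp(-y))


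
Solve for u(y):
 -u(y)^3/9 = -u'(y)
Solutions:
 u(y) = -3*sqrt(2)*sqrt(-1/(C1 + y))/2
 u(y) = 3*sqrt(2)*sqrt(-1/(C1 + y))/2


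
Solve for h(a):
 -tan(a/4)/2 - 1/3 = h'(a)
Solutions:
 h(a) = C1 - a/3 + 2*log(cos(a/4))


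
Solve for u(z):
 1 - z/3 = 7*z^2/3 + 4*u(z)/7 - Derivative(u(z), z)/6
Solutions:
 u(z) = C1*exp(24*z/7) - 49*z^2/12 - 427*z/144 + 3059/3456


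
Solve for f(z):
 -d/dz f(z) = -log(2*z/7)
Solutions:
 f(z) = C1 + z*log(z) + z*log(2/7) - z


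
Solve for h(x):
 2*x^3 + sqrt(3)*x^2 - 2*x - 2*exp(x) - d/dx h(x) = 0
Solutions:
 h(x) = C1 + x^4/2 + sqrt(3)*x^3/3 - x^2 - 2*exp(x)


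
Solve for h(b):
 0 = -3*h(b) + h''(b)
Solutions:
 h(b) = C1*exp(-sqrt(3)*b) + C2*exp(sqrt(3)*b)


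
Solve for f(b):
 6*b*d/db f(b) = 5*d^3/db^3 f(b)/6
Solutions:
 f(b) = C1 + Integral(C2*airyai(30^(2/3)*b/5) + C3*airybi(30^(2/3)*b/5), b)


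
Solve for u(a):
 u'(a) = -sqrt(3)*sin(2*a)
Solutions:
 u(a) = C1 + sqrt(3)*cos(2*a)/2


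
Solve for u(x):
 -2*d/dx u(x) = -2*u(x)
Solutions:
 u(x) = C1*exp(x)


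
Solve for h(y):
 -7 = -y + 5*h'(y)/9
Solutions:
 h(y) = C1 + 9*y^2/10 - 63*y/5


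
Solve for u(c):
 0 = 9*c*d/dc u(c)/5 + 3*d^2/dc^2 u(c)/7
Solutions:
 u(c) = C1 + C2*erf(sqrt(210)*c/10)


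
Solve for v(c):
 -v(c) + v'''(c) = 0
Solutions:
 v(c) = C3*exp(c) + (C1*sin(sqrt(3)*c/2) + C2*cos(sqrt(3)*c/2))*exp(-c/2)


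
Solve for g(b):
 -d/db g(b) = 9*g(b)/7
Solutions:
 g(b) = C1*exp(-9*b/7)


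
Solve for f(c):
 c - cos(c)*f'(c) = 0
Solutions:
 f(c) = C1 + Integral(c/cos(c), c)


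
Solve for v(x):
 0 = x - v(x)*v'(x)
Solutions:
 v(x) = -sqrt(C1 + x^2)
 v(x) = sqrt(C1 + x^2)


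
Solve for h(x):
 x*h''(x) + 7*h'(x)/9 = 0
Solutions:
 h(x) = C1 + C2*x^(2/9)


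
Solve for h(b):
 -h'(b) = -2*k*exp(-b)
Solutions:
 h(b) = C1 - 2*k*exp(-b)


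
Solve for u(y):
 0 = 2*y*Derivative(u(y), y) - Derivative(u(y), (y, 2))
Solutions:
 u(y) = C1 + C2*erfi(y)


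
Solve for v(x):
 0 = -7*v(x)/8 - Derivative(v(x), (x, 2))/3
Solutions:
 v(x) = C1*sin(sqrt(42)*x/4) + C2*cos(sqrt(42)*x/4)


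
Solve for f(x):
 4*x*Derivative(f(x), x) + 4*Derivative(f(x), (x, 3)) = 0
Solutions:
 f(x) = C1 + Integral(C2*airyai(-x) + C3*airybi(-x), x)


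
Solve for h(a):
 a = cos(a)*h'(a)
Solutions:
 h(a) = C1 + Integral(a/cos(a), a)


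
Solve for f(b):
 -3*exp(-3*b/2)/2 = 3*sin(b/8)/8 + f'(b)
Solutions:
 f(b) = C1 + 3*cos(b/8) + exp(-3*b/2)


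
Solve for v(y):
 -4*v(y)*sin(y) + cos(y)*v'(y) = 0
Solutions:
 v(y) = C1/cos(y)^4


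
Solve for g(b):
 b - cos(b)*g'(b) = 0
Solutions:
 g(b) = C1 + Integral(b/cos(b), b)


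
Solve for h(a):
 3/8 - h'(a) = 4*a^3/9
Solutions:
 h(a) = C1 - a^4/9 + 3*a/8


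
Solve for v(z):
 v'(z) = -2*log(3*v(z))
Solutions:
 Integral(1/(log(_y) + log(3)), (_y, v(z)))/2 = C1 - z


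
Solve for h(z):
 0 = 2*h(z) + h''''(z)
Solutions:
 h(z) = (C1*sin(2^(3/4)*z/2) + C2*cos(2^(3/4)*z/2))*exp(-2^(3/4)*z/2) + (C3*sin(2^(3/4)*z/2) + C4*cos(2^(3/4)*z/2))*exp(2^(3/4)*z/2)


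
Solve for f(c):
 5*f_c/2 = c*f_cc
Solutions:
 f(c) = C1 + C2*c^(7/2)


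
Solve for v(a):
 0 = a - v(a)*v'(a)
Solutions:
 v(a) = -sqrt(C1 + a^2)
 v(a) = sqrt(C1 + a^2)


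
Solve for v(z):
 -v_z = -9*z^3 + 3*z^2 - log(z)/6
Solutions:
 v(z) = C1 + 9*z^4/4 - z^3 + z*log(z)/6 - z/6


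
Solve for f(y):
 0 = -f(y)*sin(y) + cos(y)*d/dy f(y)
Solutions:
 f(y) = C1/cos(y)


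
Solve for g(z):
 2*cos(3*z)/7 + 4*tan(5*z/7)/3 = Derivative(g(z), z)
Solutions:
 g(z) = C1 - 28*log(cos(5*z/7))/15 + 2*sin(3*z)/21


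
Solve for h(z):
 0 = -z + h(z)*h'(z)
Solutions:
 h(z) = -sqrt(C1 + z^2)
 h(z) = sqrt(C1 + z^2)


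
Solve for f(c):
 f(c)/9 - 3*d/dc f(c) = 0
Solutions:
 f(c) = C1*exp(c/27)


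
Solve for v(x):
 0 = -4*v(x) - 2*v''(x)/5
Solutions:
 v(x) = C1*sin(sqrt(10)*x) + C2*cos(sqrt(10)*x)


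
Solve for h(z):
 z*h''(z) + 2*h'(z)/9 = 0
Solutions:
 h(z) = C1 + C2*z^(7/9)


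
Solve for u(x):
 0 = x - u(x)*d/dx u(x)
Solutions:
 u(x) = -sqrt(C1 + x^2)
 u(x) = sqrt(C1 + x^2)


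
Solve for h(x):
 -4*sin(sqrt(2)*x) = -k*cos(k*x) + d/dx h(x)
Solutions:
 h(x) = C1 + sin(k*x) + 2*sqrt(2)*cos(sqrt(2)*x)


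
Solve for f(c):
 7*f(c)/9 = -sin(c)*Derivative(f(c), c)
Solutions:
 f(c) = C1*(cos(c) + 1)^(7/18)/(cos(c) - 1)^(7/18)


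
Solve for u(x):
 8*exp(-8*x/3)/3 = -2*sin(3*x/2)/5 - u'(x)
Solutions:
 u(x) = C1 + 4*cos(3*x/2)/15 + exp(-8*x/3)


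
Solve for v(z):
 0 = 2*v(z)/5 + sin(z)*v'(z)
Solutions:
 v(z) = C1*(cos(z) + 1)^(1/5)/(cos(z) - 1)^(1/5)


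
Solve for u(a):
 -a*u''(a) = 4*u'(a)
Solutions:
 u(a) = C1 + C2/a^3


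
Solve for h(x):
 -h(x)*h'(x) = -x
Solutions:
 h(x) = -sqrt(C1 + x^2)
 h(x) = sqrt(C1 + x^2)


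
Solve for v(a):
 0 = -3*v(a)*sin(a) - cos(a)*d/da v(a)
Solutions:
 v(a) = C1*cos(a)^3


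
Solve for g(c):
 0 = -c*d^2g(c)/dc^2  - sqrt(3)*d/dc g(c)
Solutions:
 g(c) = C1 + C2*c^(1 - sqrt(3))


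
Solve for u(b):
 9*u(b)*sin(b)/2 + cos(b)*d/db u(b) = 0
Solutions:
 u(b) = C1*cos(b)^(9/2)


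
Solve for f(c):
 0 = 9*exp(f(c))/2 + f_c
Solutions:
 f(c) = log(1/(C1 + 9*c)) + log(2)


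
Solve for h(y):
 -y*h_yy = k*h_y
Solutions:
 h(y) = C1 + y^(1 - re(k))*(C2*sin(log(y)*Abs(im(k))) + C3*cos(log(y)*im(k)))


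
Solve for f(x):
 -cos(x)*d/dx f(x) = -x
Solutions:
 f(x) = C1 + Integral(x/cos(x), x)


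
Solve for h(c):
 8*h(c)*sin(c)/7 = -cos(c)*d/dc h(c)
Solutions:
 h(c) = C1*cos(c)^(8/7)


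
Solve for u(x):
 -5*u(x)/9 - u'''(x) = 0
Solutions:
 u(x) = C3*exp(-15^(1/3)*x/3) + (C1*sin(3^(5/6)*5^(1/3)*x/6) + C2*cos(3^(5/6)*5^(1/3)*x/6))*exp(15^(1/3)*x/6)


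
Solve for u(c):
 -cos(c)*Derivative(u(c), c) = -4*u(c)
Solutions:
 u(c) = C1*(sin(c)^2 + 2*sin(c) + 1)/(sin(c)^2 - 2*sin(c) + 1)


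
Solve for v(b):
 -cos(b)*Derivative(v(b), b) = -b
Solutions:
 v(b) = C1 + Integral(b/cos(b), b)


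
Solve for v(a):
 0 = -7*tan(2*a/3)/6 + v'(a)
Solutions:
 v(a) = C1 - 7*log(cos(2*a/3))/4


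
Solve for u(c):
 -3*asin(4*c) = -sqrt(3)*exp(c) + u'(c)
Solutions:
 u(c) = C1 - 3*c*asin(4*c) - 3*sqrt(1 - 16*c^2)/4 + sqrt(3)*exp(c)


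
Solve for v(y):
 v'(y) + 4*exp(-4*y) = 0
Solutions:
 v(y) = C1 + exp(-4*y)


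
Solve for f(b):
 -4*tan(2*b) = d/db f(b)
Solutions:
 f(b) = C1 + 2*log(cos(2*b))


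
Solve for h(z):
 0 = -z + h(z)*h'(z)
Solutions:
 h(z) = -sqrt(C1 + z^2)
 h(z) = sqrt(C1 + z^2)


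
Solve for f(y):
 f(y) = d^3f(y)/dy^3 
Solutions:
 f(y) = C3*exp(y) + (C1*sin(sqrt(3)*y/2) + C2*cos(sqrt(3)*y/2))*exp(-y/2)


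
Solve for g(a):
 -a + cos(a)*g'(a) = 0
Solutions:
 g(a) = C1 + Integral(a/cos(a), a)


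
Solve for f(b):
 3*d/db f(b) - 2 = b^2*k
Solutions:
 f(b) = C1 + b^3*k/9 + 2*b/3


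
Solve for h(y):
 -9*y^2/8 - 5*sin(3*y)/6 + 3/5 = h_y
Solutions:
 h(y) = C1 - 3*y^3/8 + 3*y/5 + 5*cos(3*y)/18


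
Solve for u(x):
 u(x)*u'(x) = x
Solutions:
 u(x) = -sqrt(C1 + x^2)
 u(x) = sqrt(C1 + x^2)


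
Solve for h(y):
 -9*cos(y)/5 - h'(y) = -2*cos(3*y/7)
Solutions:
 h(y) = C1 + 14*sin(3*y/7)/3 - 9*sin(y)/5


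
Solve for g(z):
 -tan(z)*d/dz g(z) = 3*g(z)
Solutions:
 g(z) = C1/sin(z)^3


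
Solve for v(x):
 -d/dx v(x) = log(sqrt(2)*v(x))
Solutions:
 2*Integral(1/(2*log(_y) + log(2)), (_y, v(x))) = C1 - x


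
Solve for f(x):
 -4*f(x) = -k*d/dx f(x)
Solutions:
 f(x) = C1*exp(4*x/k)


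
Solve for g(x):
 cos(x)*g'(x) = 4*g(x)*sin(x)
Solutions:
 g(x) = C1/cos(x)^4


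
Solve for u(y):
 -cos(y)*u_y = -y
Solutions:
 u(y) = C1 + Integral(y/cos(y), y)


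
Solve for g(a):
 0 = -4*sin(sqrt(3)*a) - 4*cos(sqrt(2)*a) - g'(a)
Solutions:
 g(a) = C1 - 2*sqrt(2)*sin(sqrt(2)*a) + 4*sqrt(3)*cos(sqrt(3)*a)/3


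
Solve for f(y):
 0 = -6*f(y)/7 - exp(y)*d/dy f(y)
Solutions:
 f(y) = C1*exp(6*exp(-y)/7)


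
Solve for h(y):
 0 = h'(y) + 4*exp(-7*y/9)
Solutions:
 h(y) = C1 + 36*exp(-7*y/9)/7


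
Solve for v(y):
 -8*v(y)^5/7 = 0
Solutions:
 v(y) = 0


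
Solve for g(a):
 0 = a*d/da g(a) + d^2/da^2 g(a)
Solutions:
 g(a) = C1 + C2*erf(sqrt(2)*a/2)


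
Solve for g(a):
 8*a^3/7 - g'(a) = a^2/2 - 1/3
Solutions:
 g(a) = C1 + 2*a^4/7 - a^3/6 + a/3


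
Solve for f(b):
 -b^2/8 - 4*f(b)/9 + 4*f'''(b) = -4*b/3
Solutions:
 f(b) = C3*exp(3^(1/3)*b/3) - 9*b^2/32 + 3*b + (C1*sin(3^(5/6)*b/6) + C2*cos(3^(5/6)*b/6))*exp(-3^(1/3)*b/6)


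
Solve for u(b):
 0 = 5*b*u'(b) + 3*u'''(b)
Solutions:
 u(b) = C1 + Integral(C2*airyai(-3^(2/3)*5^(1/3)*b/3) + C3*airybi(-3^(2/3)*5^(1/3)*b/3), b)


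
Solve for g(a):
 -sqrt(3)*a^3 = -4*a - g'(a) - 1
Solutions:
 g(a) = C1 + sqrt(3)*a^4/4 - 2*a^2 - a


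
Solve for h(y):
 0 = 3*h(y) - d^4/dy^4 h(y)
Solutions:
 h(y) = C1*exp(-3^(1/4)*y) + C2*exp(3^(1/4)*y) + C3*sin(3^(1/4)*y) + C4*cos(3^(1/4)*y)


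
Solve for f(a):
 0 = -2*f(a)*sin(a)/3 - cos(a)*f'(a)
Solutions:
 f(a) = C1*cos(a)^(2/3)


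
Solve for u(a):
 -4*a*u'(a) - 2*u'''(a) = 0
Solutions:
 u(a) = C1 + Integral(C2*airyai(-2^(1/3)*a) + C3*airybi(-2^(1/3)*a), a)


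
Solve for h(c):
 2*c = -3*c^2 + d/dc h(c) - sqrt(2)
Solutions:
 h(c) = C1 + c^3 + c^2 + sqrt(2)*c


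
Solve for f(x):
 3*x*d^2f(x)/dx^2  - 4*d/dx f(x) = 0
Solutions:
 f(x) = C1 + C2*x^(7/3)


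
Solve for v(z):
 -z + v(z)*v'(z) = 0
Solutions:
 v(z) = -sqrt(C1 + z^2)
 v(z) = sqrt(C1 + z^2)


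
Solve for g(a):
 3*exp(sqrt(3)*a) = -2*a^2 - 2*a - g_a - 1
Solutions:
 g(a) = C1 - 2*a^3/3 - a^2 - a - sqrt(3)*exp(sqrt(3)*a)


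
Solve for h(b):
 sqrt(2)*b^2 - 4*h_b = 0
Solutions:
 h(b) = C1 + sqrt(2)*b^3/12


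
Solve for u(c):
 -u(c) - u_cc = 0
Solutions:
 u(c) = C1*sin(c) + C2*cos(c)


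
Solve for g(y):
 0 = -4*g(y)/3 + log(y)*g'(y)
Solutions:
 g(y) = C1*exp(4*li(y)/3)


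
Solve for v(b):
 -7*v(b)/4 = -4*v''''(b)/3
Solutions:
 v(b) = C1*exp(-21^(1/4)*b/2) + C2*exp(21^(1/4)*b/2) + C3*sin(21^(1/4)*b/2) + C4*cos(21^(1/4)*b/2)


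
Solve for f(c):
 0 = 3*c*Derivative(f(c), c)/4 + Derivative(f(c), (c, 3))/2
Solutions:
 f(c) = C1 + Integral(C2*airyai(-2^(2/3)*3^(1/3)*c/2) + C3*airybi(-2^(2/3)*3^(1/3)*c/2), c)


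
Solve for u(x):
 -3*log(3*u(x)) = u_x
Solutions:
 Integral(1/(log(_y) + log(3)), (_y, u(x)))/3 = C1 - x


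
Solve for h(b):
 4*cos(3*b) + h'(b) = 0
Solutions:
 h(b) = C1 - 4*sin(3*b)/3


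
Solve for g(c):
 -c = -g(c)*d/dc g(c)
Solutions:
 g(c) = -sqrt(C1 + c^2)
 g(c) = sqrt(C1 + c^2)


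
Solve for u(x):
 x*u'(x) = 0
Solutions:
 u(x) = C1


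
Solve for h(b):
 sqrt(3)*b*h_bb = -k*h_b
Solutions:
 h(b) = C1 + b^(-sqrt(3)*re(k)/3 + 1)*(C2*sin(sqrt(3)*log(b)*Abs(im(k))/3) + C3*cos(sqrt(3)*log(b)*im(k)/3))


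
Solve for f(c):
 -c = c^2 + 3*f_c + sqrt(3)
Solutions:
 f(c) = C1 - c^3/9 - c^2/6 - sqrt(3)*c/3


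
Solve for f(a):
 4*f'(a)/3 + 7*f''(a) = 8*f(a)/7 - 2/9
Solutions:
 f(a) = C1*exp(2*a*(-1 + sqrt(19))/21) + C2*exp(-2*a*(1 + sqrt(19))/21) + 7/36


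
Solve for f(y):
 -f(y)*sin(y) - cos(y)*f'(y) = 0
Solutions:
 f(y) = C1*cos(y)


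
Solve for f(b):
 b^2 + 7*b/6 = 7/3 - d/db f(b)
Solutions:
 f(b) = C1 - b^3/3 - 7*b^2/12 + 7*b/3


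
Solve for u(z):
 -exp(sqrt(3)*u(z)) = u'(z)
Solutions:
 u(z) = sqrt(3)*(2*log(1/(C1 + z)) - log(3))/6


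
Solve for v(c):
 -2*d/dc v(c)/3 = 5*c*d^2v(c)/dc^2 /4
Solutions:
 v(c) = C1 + C2*c^(7/15)


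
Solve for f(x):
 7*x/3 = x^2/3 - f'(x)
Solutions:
 f(x) = C1 + x^3/9 - 7*x^2/6


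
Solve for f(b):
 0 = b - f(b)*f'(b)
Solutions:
 f(b) = -sqrt(C1 + b^2)
 f(b) = sqrt(C1 + b^2)


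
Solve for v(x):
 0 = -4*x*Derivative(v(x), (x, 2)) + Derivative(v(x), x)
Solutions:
 v(x) = C1 + C2*x^(5/4)


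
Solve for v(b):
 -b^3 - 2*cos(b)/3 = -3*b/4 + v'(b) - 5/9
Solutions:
 v(b) = C1 - b^4/4 + 3*b^2/8 + 5*b/9 - 2*sin(b)/3


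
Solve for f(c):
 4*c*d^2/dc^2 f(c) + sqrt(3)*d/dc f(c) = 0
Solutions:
 f(c) = C1 + C2*c^(1 - sqrt(3)/4)


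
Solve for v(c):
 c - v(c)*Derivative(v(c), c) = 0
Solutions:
 v(c) = -sqrt(C1 + c^2)
 v(c) = sqrt(C1 + c^2)


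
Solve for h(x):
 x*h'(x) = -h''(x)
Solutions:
 h(x) = C1 + C2*erf(sqrt(2)*x/2)


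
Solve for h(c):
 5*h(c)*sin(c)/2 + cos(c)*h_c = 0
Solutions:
 h(c) = C1*cos(c)^(5/2)


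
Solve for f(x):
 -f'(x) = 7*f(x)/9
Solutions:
 f(x) = C1*exp(-7*x/9)


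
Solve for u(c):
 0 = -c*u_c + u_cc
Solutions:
 u(c) = C1 + C2*erfi(sqrt(2)*c/2)


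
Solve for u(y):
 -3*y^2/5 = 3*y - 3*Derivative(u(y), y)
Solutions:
 u(y) = C1 + y^3/15 + y^2/2


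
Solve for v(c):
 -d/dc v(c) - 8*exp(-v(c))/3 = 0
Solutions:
 v(c) = log(C1 - 8*c/3)


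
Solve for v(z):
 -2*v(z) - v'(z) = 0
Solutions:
 v(z) = C1*exp(-2*z)


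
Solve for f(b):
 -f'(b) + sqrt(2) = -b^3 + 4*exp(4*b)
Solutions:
 f(b) = C1 + b^4/4 + sqrt(2)*b - exp(4*b)


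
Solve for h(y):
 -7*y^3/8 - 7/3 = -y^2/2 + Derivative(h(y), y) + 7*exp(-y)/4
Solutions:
 h(y) = C1 - 7*y^4/32 + y^3/6 - 7*y/3 + 7*exp(-y)/4


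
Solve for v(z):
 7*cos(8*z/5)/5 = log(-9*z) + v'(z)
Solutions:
 v(z) = C1 - z*log(-z) - 2*z*log(3) + z + 7*sin(8*z/5)/8


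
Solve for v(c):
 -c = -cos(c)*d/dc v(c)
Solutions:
 v(c) = C1 + Integral(c/cos(c), c)


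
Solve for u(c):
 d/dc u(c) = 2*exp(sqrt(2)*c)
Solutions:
 u(c) = C1 + sqrt(2)*exp(sqrt(2)*c)


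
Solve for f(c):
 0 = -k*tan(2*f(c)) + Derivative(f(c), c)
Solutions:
 f(c) = -asin(C1*exp(2*c*k))/2 + pi/2
 f(c) = asin(C1*exp(2*c*k))/2


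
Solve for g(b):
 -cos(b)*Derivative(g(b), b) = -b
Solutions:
 g(b) = C1 + Integral(b/cos(b), b)


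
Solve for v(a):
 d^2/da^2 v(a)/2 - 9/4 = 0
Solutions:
 v(a) = C1 + C2*a + 9*a^2/4


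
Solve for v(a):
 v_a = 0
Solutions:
 v(a) = C1


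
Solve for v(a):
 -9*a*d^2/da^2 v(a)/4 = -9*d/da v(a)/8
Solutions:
 v(a) = C1 + C2*a^(3/2)


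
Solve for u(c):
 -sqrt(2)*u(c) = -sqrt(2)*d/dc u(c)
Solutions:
 u(c) = C1*exp(c)


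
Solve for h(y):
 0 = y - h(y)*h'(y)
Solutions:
 h(y) = -sqrt(C1 + y^2)
 h(y) = sqrt(C1 + y^2)


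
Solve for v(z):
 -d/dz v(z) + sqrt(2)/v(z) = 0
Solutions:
 v(z) = -sqrt(C1 + 2*sqrt(2)*z)
 v(z) = sqrt(C1 + 2*sqrt(2)*z)


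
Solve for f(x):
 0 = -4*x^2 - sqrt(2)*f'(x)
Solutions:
 f(x) = C1 - 2*sqrt(2)*x^3/3


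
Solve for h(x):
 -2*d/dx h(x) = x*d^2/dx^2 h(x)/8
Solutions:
 h(x) = C1 + C2/x^15


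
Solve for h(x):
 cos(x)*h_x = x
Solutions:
 h(x) = C1 + Integral(x/cos(x), x)


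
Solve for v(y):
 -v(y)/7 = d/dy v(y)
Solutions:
 v(y) = C1*exp(-y/7)


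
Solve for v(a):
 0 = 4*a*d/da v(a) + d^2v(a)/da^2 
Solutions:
 v(a) = C1 + C2*erf(sqrt(2)*a)


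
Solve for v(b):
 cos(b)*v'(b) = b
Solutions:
 v(b) = C1 + Integral(b/cos(b), b)


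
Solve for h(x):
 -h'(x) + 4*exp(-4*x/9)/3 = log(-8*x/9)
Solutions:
 h(x) = C1 - x*log(-x) + x*(-3*log(2) + 1 + 2*log(3)) - 3*exp(-4*x/9)


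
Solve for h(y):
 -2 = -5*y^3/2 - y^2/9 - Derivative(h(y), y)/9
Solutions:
 h(y) = C1 - 45*y^4/8 - y^3/3 + 18*y


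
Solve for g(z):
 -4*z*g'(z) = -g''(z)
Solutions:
 g(z) = C1 + C2*erfi(sqrt(2)*z)


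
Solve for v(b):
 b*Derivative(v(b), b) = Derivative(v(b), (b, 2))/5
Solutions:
 v(b) = C1 + C2*erfi(sqrt(10)*b/2)


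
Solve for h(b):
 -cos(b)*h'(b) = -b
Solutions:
 h(b) = C1 + Integral(b/cos(b), b)


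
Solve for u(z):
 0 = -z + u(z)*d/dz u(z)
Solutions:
 u(z) = -sqrt(C1 + z^2)
 u(z) = sqrt(C1 + z^2)


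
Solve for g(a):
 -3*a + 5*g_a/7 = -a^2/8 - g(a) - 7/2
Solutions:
 g(a) = C1*exp(-7*a/5) - a^2/8 + 89*a/28 - 1131/196


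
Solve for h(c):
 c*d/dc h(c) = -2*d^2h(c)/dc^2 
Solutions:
 h(c) = C1 + C2*erf(c/2)


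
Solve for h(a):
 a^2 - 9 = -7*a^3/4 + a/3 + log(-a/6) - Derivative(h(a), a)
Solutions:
 h(a) = C1 - 7*a^4/16 - a^3/3 + a^2/6 + a*log(-a) + a*(8 - log(6))


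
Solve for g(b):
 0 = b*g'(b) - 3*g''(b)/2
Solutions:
 g(b) = C1 + C2*erfi(sqrt(3)*b/3)


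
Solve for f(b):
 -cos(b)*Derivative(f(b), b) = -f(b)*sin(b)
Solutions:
 f(b) = C1/cos(b)


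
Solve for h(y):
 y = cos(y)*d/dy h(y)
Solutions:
 h(y) = C1 + Integral(y/cos(y), y)


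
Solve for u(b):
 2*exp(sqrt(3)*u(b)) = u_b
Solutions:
 u(b) = sqrt(3)*(2*log(-1/(C1 + 2*b)) - log(3))/6


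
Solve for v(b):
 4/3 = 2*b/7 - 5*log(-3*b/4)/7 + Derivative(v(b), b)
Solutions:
 v(b) = C1 - b^2/7 + 5*b*log(-b)/7 + b*(-30*log(2) + 13 + 15*log(3))/21


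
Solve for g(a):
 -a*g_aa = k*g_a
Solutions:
 g(a) = C1 + a^(1 - re(k))*(C2*sin(log(a)*Abs(im(k))) + C3*cos(log(a)*im(k)))


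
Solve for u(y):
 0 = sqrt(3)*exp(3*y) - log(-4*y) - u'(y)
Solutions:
 u(y) = C1 - y*log(-y) + y*(1 - 2*log(2)) + sqrt(3)*exp(3*y)/3


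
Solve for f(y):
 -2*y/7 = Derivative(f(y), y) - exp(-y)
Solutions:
 f(y) = C1 - y^2/7 - exp(-y)


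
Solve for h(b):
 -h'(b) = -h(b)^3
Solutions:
 h(b) = -sqrt(2)*sqrt(-1/(C1 + b))/2
 h(b) = sqrt(2)*sqrt(-1/(C1 + b))/2


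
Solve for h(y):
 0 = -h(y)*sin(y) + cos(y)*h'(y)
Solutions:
 h(y) = C1/cos(y)


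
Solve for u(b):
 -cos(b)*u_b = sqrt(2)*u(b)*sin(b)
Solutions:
 u(b) = C1*cos(b)^(sqrt(2))


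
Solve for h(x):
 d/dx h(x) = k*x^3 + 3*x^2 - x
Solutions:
 h(x) = C1 + k*x^4/4 + x^3 - x^2/2


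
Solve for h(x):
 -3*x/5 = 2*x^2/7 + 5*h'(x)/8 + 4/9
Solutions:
 h(x) = C1 - 16*x^3/105 - 12*x^2/25 - 32*x/45


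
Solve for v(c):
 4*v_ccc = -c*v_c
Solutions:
 v(c) = C1 + Integral(C2*airyai(-2^(1/3)*c/2) + C3*airybi(-2^(1/3)*c/2), c)


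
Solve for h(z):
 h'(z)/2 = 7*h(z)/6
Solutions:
 h(z) = C1*exp(7*z/3)


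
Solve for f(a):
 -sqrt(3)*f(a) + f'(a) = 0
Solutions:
 f(a) = C1*exp(sqrt(3)*a)


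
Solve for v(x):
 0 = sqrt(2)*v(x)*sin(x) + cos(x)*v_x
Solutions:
 v(x) = C1*cos(x)^(sqrt(2))


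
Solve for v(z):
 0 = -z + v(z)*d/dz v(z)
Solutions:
 v(z) = -sqrt(C1 + z^2)
 v(z) = sqrt(C1 + z^2)


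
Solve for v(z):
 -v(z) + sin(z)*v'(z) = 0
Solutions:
 v(z) = C1*sqrt(cos(z) - 1)/sqrt(cos(z) + 1)


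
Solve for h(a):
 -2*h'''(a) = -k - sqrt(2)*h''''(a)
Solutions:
 h(a) = C1 + C2*a + C3*a^2 + C4*exp(sqrt(2)*a) + a^3*k/12


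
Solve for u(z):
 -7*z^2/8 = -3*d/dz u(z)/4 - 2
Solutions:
 u(z) = C1 + 7*z^3/18 - 8*z/3


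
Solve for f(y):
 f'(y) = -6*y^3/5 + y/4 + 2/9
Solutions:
 f(y) = C1 - 3*y^4/10 + y^2/8 + 2*y/9


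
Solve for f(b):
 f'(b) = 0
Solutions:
 f(b) = C1


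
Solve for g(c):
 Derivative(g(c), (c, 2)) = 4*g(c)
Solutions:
 g(c) = C1*exp(-2*c) + C2*exp(2*c)


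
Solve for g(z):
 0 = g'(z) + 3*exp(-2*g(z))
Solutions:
 g(z) = log(-sqrt(C1 - 6*z))
 g(z) = log(C1 - 6*z)/2


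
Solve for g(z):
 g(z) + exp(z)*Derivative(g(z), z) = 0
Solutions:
 g(z) = C1*exp(exp(-z))


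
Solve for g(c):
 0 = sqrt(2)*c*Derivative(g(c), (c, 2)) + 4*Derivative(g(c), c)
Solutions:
 g(c) = C1 + C2*c^(1 - 2*sqrt(2))


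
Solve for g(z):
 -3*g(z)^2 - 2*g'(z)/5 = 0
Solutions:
 g(z) = 2/(C1 + 15*z)


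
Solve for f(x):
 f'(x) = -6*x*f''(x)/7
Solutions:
 f(x) = C1 + C2/x^(1/6)


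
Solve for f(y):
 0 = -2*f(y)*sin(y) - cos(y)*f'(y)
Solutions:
 f(y) = C1*cos(y)^2


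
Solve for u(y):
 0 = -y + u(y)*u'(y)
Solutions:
 u(y) = -sqrt(C1 + y^2)
 u(y) = sqrt(C1 + y^2)


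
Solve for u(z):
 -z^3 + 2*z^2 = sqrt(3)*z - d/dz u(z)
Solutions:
 u(z) = C1 + z^4/4 - 2*z^3/3 + sqrt(3)*z^2/2


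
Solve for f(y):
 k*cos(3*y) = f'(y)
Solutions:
 f(y) = C1 + k*sin(3*y)/3


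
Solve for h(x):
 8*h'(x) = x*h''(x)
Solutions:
 h(x) = C1 + C2*x^9


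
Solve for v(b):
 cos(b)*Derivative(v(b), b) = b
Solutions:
 v(b) = C1 + Integral(b/cos(b), b)


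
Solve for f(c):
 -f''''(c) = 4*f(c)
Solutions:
 f(c) = (C1*sin(c) + C2*cos(c))*exp(-c) + (C3*sin(c) + C4*cos(c))*exp(c)


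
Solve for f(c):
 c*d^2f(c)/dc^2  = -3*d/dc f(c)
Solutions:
 f(c) = C1 + C2/c^2


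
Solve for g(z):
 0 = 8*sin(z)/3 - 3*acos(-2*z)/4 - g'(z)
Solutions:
 g(z) = C1 - 3*z*acos(-2*z)/4 - 3*sqrt(1 - 4*z^2)/8 - 8*cos(z)/3


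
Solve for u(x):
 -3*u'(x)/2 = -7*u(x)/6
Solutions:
 u(x) = C1*exp(7*x/9)


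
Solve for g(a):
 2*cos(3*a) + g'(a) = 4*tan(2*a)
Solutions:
 g(a) = C1 - 2*log(cos(2*a)) - 2*sin(3*a)/3


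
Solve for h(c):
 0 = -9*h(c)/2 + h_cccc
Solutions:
 h(c) = C1*exp(-2^(3/4)*sqrt(3)*c/2) + C2*exp(2^(3/4)*sqrt(3)*c/2) + C3*sin(2^(3/4)*sqrt(3)*c/2) + C4*cos(2^(3/4)*sqrt(3)*c/2)


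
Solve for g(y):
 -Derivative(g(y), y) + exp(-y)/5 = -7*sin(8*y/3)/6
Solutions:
 g(y) = C1 - 7*cos(8*y/3)/16 - exp(-y)/5


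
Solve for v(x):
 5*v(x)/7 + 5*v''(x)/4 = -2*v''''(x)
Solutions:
 v(x) = (C1*sin(14^(3/4)*5^(1/4)*x*cos(atan(sqrt(3255)/35)/2)/14) + C2*cos(14^(3/4)*5^(1/4)*x*cos(atan(sqrt(3255)/35)/2)/14))*exp(-14^(3/4)*5^(1/4)*x*sin(atan(sqrt(3255)/35)/2)/14) + (C3*sin(14^(3/4)*5^(1/4)*x*cos(atan(sqrt(3255)/35)/2)/14) + C4*cos(14^(3/4)*5^(1/4)*x*cos(atan(sqrt(3255)/35)/2)/14))*exp(14^(3/4)*5^(1/4)*x*sin(atan(sqrt(3255)/35)/2)/14)


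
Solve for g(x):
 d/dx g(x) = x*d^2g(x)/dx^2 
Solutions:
 g(x) = C1 + C2*x^2


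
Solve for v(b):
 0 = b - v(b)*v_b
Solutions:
 v(b) = -sqrt(C1 + b^2)
 v(b) = sqrt(C1 + b^2)


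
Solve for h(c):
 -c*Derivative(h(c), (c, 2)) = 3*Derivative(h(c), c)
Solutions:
 h(c) = C1 + C2/c^2


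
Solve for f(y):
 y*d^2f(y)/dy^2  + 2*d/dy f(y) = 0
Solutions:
 f(y) = C1 + C2/y


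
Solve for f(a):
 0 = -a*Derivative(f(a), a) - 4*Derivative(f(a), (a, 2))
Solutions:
 f(a) = C1 + C2*erf(sqrt(2)*a/4)


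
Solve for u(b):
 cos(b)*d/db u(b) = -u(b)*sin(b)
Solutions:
 u(b) = C1*cos(b)


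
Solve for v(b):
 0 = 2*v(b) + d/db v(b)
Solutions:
 v(b) = C1*exp(-2*b)


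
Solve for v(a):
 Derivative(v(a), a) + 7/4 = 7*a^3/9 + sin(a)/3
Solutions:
 v(a) = C1 + 7*a^4/36 - 7*a/4 - cos(a)/3


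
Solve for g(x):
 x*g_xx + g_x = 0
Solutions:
 g(x) = C1 + C2*log(x)


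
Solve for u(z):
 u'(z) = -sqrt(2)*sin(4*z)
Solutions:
 u(z) = C1 + sqrt(2)*cos(4*z)/4


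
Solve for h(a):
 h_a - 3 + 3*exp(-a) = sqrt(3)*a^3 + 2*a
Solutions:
 h(a) = C1 + sqrt(3)*a^4/4 + a^2 + 3*a + 3*exp(-a)


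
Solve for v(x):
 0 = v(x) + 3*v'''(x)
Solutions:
 v(x) = C3*exp(-3^(2/3)*x/3) + (C1*sin(3^(1/6)*x/2) + C2*cos(3^(1/6)*x/2))*exp(3^(2/3)*x/6)


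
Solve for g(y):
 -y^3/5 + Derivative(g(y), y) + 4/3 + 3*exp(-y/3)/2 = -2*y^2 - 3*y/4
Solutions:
 g(y) = C1 + y^4/20 - 2*y^3/3 - 3*y^2/8 - 4*y/3 + 9*exp(-y/3)/2


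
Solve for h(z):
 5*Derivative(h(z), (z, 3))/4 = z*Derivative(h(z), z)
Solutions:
 h(z) = C1 + Integral(C2*airyai(10^(2/3)*z/5) + C3*airybi(10^(2/3)*z/5), z)


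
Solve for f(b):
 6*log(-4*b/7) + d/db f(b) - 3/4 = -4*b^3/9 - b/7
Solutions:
 f(b) = C1 - b^4/9 - b^2/14 - 6*b*log(-b) + b*(-12*log(2) + 27/4 + 6*log(7))


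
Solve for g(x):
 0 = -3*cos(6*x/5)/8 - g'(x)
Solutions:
 g(x) = C1 - 5*sin(6*x/5)/16


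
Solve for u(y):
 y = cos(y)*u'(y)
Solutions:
 u(y) = C1 + Integral(y/cos(y), y)


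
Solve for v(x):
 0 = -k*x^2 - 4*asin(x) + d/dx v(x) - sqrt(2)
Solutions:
 v(x) = C1 + k*x^3/3 + 4*x*asin(x) + sqrt(2)*x + 4*sqrt(1 - x^2)


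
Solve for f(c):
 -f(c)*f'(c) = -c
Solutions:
 f(c) = -sqrt(C1 + c^2)
 f(c) = sqrt(C1 + c^2)


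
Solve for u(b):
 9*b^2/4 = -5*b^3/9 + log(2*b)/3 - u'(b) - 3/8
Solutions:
 u(b) = C1 - 5*b^4/36 - 3*b^3/4 + b*log(b)/3 - 17*b/24 + b*log(2)/3


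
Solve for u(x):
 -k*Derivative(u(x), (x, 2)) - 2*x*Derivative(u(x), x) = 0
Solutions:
 u(x) = C1 + C2*sqrt(k)*erf(x*sqrt(1/k))


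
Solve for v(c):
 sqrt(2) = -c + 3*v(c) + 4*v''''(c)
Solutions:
 v(c) = c/3 + (C1*sin(3^(1/4)*c/2) + C2*cos(3^(1/4)*c/2))*exp(-3^(1/4)*c/2) + (C3*sin(3^(1/4)*c/2) + C4*cos(3^(1/4)*c/2))*exp(3^(1/4)*c/2) + sqrt(2)/3


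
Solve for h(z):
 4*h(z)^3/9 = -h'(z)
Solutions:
 h(z) = -3*sqrt(2)*sqrt(-1/(C1 - 4*z))/2
 h(z) = 3*sqrt(2)*sqrt(-1/(C1 - 4*z))/2


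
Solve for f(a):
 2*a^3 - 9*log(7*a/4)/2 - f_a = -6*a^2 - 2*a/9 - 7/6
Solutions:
 f(a) = C1 + a^4/2 + 2*a^3 + a^2/9 - 9*a*log(a)/2 - 9*a*log(7)/2 + 17*a/3 + 9*a*log(2)


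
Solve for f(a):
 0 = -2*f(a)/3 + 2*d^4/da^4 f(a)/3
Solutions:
 f(a) = C1*exp(-a) + C2*exp(a) + C3*sin(a) + C4*cos(a)


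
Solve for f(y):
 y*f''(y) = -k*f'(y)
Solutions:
 f(y) = C1 + y^(1 - re(k))*(C2*sin(log(y)*Abs(im(k))) + C3*cos(log(y)*im(k)))


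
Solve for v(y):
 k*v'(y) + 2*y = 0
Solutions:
 v(y) = C1 - y^2/k


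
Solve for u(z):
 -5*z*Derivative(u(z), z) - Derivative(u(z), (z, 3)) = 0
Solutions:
 u(z) = C1 + Integral(C2*airyai(-5^(1/3)*z) + C3*airybi(-5^(1/3)*z), z)


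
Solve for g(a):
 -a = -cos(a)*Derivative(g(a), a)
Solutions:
 g(a) = C1 + Integral(a/cos(a), a)


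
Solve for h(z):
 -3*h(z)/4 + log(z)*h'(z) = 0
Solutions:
 h(z) = C1*exp(3*li(z)/4)
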